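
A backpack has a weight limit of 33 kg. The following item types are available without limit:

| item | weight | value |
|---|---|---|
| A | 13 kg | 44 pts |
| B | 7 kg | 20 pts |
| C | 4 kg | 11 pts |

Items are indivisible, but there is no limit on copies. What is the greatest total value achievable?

Best value-per-unit is A at 44/13; filling with it alone gives 2×44 = 88.
Optimal mix: 2×A + 1×B → weight 33, value 108.

108 pts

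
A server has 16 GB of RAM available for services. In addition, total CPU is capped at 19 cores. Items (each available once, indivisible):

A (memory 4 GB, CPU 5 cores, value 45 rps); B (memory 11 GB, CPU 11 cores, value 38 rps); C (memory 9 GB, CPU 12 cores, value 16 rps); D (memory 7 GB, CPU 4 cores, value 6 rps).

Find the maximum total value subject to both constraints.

83 rps

Feasible sets respecting both limits:
- A+B: memory 15, CPU 16, value 83
- A+C: memory 13, CPU 17, value 61
- A+D: memory 11, CPU 9, value 51
Best: 83 rps.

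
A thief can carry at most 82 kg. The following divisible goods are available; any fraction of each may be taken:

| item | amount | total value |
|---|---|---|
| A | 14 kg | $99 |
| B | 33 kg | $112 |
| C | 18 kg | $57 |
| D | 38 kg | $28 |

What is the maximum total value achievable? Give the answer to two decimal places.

Take in order of value per unit:
- A (99/14 per unit): all 14 → value 99, running total 99.00
- B (112/33 per unit): all 33 → value 112, running total 211.00
- C (57/18 per unit): all 18 → value 57, running total 268.00
- D (28/38 per unit): 17 of 38 → value 17×28/38 = 12.5263, running total 280.53
Total 280.53.

280.53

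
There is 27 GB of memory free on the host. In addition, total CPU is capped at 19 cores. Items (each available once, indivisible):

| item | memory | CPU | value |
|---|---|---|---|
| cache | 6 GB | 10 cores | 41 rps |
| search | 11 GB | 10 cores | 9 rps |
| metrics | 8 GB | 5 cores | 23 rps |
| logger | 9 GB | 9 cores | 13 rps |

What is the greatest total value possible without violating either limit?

64 rps

Feasible sets respecting both limits:
- cache+metrics: memory 14, CPU 15, value 64
- cache+logger: memory 15, CPU 19, value 54
- cache: memory 6, CPU 10, value 41
- metrics+logger: memory 17, CPU 14, value 36
Best: 64 rps.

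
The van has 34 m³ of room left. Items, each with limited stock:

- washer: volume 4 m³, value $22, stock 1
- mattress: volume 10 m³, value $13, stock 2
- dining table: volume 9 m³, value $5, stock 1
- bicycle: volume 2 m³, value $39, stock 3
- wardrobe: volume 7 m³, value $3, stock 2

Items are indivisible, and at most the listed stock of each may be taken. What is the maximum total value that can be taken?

$165

Best selections within volume 34 and stock limits:
- 1×washer + 2×mattress + 3×bicycle: volume 30, value 165
- 1×washer + 1×mattress + 3×bicycle + 2×wardrobe: volume 34, value 158
- 1×washer + 1×mattress + 1×dining table + 3×bicycle: volume 29, value 157
- 1×washer + 1×mattress + 3×bicycle + 1×wardrobe: volume 27, value 155
Best: $165.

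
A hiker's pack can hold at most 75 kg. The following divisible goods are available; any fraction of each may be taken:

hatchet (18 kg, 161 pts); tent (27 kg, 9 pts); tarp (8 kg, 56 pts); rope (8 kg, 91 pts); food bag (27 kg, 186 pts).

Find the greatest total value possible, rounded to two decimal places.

Take in order of value per unit:
- rope (91/8 per unit): all 8 → value 91, running total 91.00
- hatchet (161/18 per unit): all 18 → value 161, running total 252.00
- tarp (56/8 per unit): all 8 → value 56, running total 308.00
- food bag (186/27 per unit): all 27 → value 186, running total 494.00
- tent (9/27 per unit): 14 of 27 → value 14×9/27 = 4.6667, running total 498.67
Total 498.67.

498.67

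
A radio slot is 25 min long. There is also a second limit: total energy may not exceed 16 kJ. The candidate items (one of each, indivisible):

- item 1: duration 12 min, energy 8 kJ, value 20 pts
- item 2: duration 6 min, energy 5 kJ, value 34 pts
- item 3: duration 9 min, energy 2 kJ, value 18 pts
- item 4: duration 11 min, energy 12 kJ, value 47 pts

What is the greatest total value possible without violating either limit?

65 pts

Feasible sets respecting both limits:
- item 3+item 4: duration 20, energy 14, value 65
- item 1+item 2: duration 18, energy 13, value 54
- item 2+item 3: duration 15, energy 7, value 52
Best: 65 pts.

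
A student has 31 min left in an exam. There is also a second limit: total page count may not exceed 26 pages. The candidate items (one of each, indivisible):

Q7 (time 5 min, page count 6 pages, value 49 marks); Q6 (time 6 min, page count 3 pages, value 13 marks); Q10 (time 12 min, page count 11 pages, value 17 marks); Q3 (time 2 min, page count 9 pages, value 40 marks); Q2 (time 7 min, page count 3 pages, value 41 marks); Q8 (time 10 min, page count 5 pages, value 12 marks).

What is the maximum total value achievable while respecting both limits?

155 marks

Feasible sets respecting both limits:
- Q7+Q6+Q3+Q2+Q8: time 30, page count 26, value 155
- Q7+Q6+Q3+Q2: time 20, page count 21, value 143
- Q7+Q3+Q2+Q8: time 24, page count 23, value 142
Best: 155 marks.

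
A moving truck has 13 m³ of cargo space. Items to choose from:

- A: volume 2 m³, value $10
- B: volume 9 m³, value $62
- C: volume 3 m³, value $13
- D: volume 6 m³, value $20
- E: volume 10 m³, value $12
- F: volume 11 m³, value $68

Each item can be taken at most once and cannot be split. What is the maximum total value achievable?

This is a 0/1 knapsack; check combinations near the capacity.
- A+F: volume 2+11=13, value 10+68=78
- B+C: volume 9+3=12, value 62+13=75
- A+B: volume 2+9=11, value 10+62=72
- F: volume 11, value 68
Best: $78.

$78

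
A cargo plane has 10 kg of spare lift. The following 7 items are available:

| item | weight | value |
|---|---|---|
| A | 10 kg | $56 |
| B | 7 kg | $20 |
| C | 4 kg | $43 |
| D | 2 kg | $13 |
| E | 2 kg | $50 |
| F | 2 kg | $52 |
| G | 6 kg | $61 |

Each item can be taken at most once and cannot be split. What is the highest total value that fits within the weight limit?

$163

Check high-value combinations within 10 kg:
- E+F+G: weight 2+2+6=10, value 50+52+61=163
- C+D+E+F: weight 4+2+2+2=10, value 43+13+50+52=158
- C+E+F: weight 4+2+2=8, value 43+50+52=145
- D+F+G: weight 2+2+6=10, value 13+52+61=126
Best: $163.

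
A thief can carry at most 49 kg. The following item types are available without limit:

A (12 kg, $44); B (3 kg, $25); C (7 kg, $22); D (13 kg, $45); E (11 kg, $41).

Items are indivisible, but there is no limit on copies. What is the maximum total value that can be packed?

$400

Best value-per-unit is B at 25/3, and filling with it alone uses weight 16×3=48. No mix of the others beats 16×25 = 400.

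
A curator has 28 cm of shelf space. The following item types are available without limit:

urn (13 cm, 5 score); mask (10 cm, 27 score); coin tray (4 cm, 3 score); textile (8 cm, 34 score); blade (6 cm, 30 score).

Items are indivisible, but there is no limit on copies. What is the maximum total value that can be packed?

128 score

Best value-per-unit is blade at 30/6; filling with it alone gives 4×30 = 120.
Optimal mix: 2×textile + 2×blade → length 28, value 128.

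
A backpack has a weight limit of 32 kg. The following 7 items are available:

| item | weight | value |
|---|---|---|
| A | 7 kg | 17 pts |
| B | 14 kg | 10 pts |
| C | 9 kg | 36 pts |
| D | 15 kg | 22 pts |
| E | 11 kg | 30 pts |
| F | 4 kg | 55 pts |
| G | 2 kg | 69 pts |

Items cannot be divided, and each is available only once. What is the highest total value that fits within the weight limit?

190 pts

Check high-value combinations within 32 kg:
- C+E+F+G: weight 9+11+4+2=26, value 36+30+55+69=190
- C+D+F+G: weight 9+15+4+2=30, value 36+22+55+69=182
- A+C+F+G: weight 7+9+4+2=22, value 17+36+55+69=177
Best: 190 pts.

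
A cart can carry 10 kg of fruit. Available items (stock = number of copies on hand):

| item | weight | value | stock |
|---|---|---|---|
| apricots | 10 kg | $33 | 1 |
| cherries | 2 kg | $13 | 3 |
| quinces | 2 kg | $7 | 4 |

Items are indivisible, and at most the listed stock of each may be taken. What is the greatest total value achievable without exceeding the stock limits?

$53

Top feasible selections:
- 3×cherries + 2×quinces: weight 10, value 53
- 2×cherries + 3×quinces: weight 10, value 47
- 3×cherries + 1×quinces: weight 8, value 46
- 1×cherries + 4×quinces: weight 10, value 41
Best: $53.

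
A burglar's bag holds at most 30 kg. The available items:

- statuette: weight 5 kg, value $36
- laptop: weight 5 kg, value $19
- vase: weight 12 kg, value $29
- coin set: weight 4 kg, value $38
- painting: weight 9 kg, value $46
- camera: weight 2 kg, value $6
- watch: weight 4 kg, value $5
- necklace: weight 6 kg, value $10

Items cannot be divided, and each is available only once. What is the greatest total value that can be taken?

$150

This is a 0/1 knapsack; check combinations near the capacity.
- statuette+laptop+coin set+painting+camera+watch: weight 5+5+4+9+2+4=29, value 36+19+38+46+6+5=150
- statuette+laptop+coin set+painting+necklace: weight 5+5+4+9+6=29, value 36+19+38+46+10=149
- statuette+vase+coin set+painting: weight 5+12+4+9=30, value 36+29+38+46=149
- statuette+laptop+coin set+painting+camera: weight 5+5+4+9+2=25, value 36+19+38+46+6=145
- statuette+laptop+coin set+painting+watch: weight 5+5+4+9+4=27, value 36+19+38+46+5=144
Best: $150.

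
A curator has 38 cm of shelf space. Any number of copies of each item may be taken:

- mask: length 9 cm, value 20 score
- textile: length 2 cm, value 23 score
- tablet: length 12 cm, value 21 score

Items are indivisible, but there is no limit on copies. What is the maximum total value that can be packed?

Best value-per-unit is textile at 23/2, and filling with it alone uses length 19×2=38. No mix of the others beats 19×23 = 437.

437 score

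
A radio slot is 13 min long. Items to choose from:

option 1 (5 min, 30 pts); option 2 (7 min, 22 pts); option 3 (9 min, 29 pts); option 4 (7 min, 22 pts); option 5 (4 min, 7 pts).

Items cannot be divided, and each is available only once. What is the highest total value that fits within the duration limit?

This is a 0/1 knapsack; check combinations near the capacity.
- option 1+option 2: duration 5+7=12, value 30+22=52
- option 1+option 4: duration 5+7=12, value 30+22=52
- option 1+option 5: duration 5+4=9, value 30+7=37
- option 3+option 5: duration 9+4=13, value 29+7=36
Best: 52 pts.

52 pts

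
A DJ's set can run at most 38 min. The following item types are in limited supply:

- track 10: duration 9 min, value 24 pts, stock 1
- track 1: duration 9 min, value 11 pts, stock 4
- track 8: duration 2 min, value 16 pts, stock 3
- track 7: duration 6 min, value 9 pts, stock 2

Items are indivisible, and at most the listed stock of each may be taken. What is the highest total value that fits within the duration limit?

101 pts

Top feasible selections:
- 1×track 10 + 1×track 1 + 3×track 8 + 2×track 7: duration 36, value 101
- 1×track 10 + 2×track 1 + 3×track 8: duration 33, value 94
- 1×track 10 + 1×track 1 + 3×track 8 + 1×track 7: duration 30, value 92
- 1×track 10 + 3×track 8 + 2×track 7: duration 27, value 90
Best: 101 pts.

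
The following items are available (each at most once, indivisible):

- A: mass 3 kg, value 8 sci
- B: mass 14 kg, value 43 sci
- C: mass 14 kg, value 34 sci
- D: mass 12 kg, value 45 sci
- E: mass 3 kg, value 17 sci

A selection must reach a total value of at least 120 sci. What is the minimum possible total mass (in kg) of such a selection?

Subsets with value ≥ 120, sorted by total mass:
- B+C+D: mass 40, value 122
- B+C+D+E: mass 43, value 139
Minimum mass: 40 kg.

40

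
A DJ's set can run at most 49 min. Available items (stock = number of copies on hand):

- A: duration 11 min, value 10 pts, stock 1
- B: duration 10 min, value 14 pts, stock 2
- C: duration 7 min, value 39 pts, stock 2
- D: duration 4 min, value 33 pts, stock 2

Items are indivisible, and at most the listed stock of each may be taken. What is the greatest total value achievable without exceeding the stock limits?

Best selections within duration 49 and stock limits:
- 2×B + 2×C + 2×D: duration 42, value 172
- 1×A + 1×B + 2×C + 2×D: duration 43, value 168
- 1×B + 2×C + 2×D: duration 32, value 158
- 1×A + 2×C + 2×D: duration 33, value 154
Best: 172 pts.

172 pts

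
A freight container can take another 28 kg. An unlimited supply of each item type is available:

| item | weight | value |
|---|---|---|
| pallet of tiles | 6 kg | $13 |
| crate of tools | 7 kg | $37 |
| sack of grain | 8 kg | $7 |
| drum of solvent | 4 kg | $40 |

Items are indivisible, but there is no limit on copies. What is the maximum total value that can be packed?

$280

Best value-per-unit is drum of solvent at 40/4, and filling with it alone uses weight 7×4=28. No mix of the others beats 7×40 = 280.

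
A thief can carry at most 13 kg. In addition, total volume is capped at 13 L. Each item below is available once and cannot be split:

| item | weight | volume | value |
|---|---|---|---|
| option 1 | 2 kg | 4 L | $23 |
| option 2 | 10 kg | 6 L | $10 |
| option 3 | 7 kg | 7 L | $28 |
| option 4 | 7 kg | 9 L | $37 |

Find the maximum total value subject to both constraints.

Feasible sets respecting both limits:
- option 1+option 4: weight 9, volume 13, value 60
- option 1+option 3: weight 9, volume 11, value 51
- option 4: weight 7, volume 9, value 37
Best: $60.

$60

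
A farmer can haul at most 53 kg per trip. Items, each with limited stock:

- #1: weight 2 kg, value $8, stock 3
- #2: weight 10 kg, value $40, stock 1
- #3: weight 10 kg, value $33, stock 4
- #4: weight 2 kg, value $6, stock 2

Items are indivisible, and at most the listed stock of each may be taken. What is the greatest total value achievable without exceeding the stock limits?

Best selections within weight 53 and stock limits:
- 1×#1 + 1×#2 + 4×#3: weight 52, value 180
- 1×#2 + 4×#3 + 1×#4: weight 52, value 178
Best: $180.

$180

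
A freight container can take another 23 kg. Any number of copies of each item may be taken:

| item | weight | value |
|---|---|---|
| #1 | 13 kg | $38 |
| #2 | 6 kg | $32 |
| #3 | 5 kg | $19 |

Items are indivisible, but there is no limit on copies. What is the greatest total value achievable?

$115

Best value-per-unit is #2 at 32/6; filling with it alone gives 3×32 = 96.
Optimal mix: 3×#2 + 1×#3 → weight 23, value 115.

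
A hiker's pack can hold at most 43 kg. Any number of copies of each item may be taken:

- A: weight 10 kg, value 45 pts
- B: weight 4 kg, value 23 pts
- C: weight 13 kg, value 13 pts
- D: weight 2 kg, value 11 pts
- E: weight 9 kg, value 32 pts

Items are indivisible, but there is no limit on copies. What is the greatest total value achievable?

241 pts

Best value-per-unit is B at 23/4; filling with it alone gives 10×23 = 230.
Optimal mix: 10×B + 1×D → weight 42, value 241.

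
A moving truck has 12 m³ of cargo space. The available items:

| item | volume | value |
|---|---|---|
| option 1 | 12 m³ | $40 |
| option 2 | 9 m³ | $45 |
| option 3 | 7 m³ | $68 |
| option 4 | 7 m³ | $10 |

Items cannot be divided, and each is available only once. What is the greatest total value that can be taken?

Check high-value combinations within 12 m³:
- option 3: volume 7, value 68
- option 2: volume 9, value 45
- option 1: volume 12, value 40
- option 4: volume 7, value 10
Best: $68.

$68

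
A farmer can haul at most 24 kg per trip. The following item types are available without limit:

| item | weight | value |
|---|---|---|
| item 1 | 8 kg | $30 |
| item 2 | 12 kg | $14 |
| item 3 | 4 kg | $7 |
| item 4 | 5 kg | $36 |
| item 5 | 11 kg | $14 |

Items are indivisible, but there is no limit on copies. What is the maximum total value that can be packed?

$151

Best value-per-unit is item 4 at 36/5; filling with it alone gives 4×36 = 144.
Optimal mix: 1×item 3 + 4×item 4 → weight 24, value 151.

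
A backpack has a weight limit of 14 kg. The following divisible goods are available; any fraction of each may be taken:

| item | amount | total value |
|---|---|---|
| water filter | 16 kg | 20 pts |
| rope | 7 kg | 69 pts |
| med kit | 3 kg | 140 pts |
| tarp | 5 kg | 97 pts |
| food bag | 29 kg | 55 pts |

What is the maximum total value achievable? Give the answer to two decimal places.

Take in order of value per unit:
- med kit (140/3 per unit): all 3 → value 140, running total 140.00
- tarp (97/5 per unit): all 5 → value 97, running total 237.00
- rope (69/7 per unit): 6 of 7 → value 6×69/7 = 59.1429, running total 296.14
Total 296.14.

296.14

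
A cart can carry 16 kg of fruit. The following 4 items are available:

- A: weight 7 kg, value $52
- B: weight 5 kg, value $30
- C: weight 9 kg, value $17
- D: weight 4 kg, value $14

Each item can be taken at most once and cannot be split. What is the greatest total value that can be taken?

Check high-value combinations within 16 kg:
- A+B+D: weight 7+5+4=16, value 52+30+14=96
- A+B: weight 7+5=12, value 52+30=82
- A+C: weight 7+9=16, value 52+17=69
- A+D: weight 7+4=11, value 52+14=66
- A: weight 7, value 52
Best: $96.

$96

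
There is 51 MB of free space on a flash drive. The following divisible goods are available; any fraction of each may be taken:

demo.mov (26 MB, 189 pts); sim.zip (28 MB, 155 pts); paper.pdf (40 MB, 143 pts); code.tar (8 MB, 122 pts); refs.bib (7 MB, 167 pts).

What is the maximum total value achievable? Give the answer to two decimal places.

533.36

Take in order of value per unit:
- refs.bib (167/7 per unit): all 7 → value 167, running total 167.00
- code.tar (122/8 per unit): all 8 → value 122, running total 289.00
- demo.mov (189/26 per unit): all 26 → value 189, running total 478.00
- sim.zip (155/28 per unit): 10 of 28 → value 10×155/28 = 55.3571, running total 533.36
Total 533.36.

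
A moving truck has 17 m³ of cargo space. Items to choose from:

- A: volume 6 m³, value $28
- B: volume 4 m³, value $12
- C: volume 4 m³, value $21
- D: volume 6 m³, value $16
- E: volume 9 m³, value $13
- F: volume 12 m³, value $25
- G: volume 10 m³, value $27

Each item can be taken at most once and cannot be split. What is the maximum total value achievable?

This is a 0/1 knapsack; check combinations near the capacity.
- A+C+D: volume 6+4+6=16, value 28+21+16=65
- A+B+C: volume 6+4+4=14, value 28+12+21=61
- A+B+D: volume 6+4+6=16, value 28+12+16=56
- A+G: volume 6+10=16, value 28+27=55
Best: $65.

$65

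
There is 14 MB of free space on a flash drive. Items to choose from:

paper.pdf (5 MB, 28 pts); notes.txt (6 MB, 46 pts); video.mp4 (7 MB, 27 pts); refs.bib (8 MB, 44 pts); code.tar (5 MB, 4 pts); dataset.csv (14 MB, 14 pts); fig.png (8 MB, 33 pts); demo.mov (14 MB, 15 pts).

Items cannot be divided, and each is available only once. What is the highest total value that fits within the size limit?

This is a 0/1 knapsack; check combinations near the capacity.
- notes.txt+refs.bib: size 6+8=14, value 46+44=90
- notes.txt+fig.png: size 6+8=14, value 46+33=79
- paper.pdf+notes.txt: size 5+6=11, value 28+46=74
- notes.txt+video.mp4: size 6+7=13, value 46+27=73
- paper.pdf+refs.bib: size 5+8=13, value 28+44=72
Best: 90 pts.

90 pts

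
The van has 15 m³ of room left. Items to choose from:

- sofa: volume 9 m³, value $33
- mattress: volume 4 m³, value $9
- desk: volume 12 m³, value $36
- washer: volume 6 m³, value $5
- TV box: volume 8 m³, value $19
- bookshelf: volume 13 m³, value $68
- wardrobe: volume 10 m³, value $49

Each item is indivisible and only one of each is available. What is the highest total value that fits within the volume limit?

Check high-value combinations within 15 m³:
- bookshelf: volume 13, value 68
- mattress+wardrobe: volume 4+10=14, value 9+49=58
- wardrobe: volume 10, value 49
- sofa+mattress: volume 9+4=13, value 33+9=42
- sofa+washer: volume 9+6=15, value 33+5=38
Best: $68.

$68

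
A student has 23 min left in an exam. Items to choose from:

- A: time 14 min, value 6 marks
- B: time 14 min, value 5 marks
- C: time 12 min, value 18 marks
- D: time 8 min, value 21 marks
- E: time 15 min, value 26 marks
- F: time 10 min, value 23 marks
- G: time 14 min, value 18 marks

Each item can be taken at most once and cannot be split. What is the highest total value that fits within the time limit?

Check high-value combinations within 23 min:
- D+E: time 8+15=23, value 21+26=47
- D+F: time 8+10=18, value 21+23=44
- C+F: time 12+10=22, value 18+23=41
- C+D: time 12+8=20, value 18+21=39
- D+G: time 8+14=22, value 21+18=39
Best: 47 marks.

47 marks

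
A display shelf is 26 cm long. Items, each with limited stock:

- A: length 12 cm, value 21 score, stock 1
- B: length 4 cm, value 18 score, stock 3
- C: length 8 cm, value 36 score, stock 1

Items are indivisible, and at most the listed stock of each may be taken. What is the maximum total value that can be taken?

90 score

Best selections within length 26 and stock limits:
- 3×B + 1×C: length 20, value 90
- 1×A + 1×B + 1×C: length 24, value 75
- 1×A + 3×B: length 24, value 75
Best: 90 score.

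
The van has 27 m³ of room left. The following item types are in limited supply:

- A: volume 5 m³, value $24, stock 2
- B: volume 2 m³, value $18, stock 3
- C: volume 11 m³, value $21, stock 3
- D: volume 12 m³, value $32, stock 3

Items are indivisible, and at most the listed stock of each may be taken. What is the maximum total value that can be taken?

$123

Top feasible selections:
- 2×A + 3×B + 1×C: volume 27, value 123
- 2×A + 2×B + 1×D: volume 26, value 116
- 1×A + 3×B + 1×D: volume 23, value 110
- 2×A + 2×B + 1×C: volume 25, value 105
Best: $123.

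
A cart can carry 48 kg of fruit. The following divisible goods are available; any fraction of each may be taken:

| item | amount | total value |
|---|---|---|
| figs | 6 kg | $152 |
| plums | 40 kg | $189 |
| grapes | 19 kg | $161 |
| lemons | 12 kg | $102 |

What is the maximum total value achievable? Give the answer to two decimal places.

466.98

Take in order of value per unit:
- figs (152/6 per unit): all 6 → value 152, running total 152.00
- lemons (102/12 per unit): all 12 → value 102, running total 254.00
- grapes (161/19 per unit): all 19 → value 161, running total 415.00
- plums (189/40 per unit): 11 of 40 → value 11×189/40 = 51.9750, running total 466.98
Total 466.98.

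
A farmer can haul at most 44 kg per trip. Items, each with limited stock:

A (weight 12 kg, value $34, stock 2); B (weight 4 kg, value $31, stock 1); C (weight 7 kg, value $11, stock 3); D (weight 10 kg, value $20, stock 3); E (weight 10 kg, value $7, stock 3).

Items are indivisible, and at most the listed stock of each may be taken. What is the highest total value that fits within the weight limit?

$121

Best selections within weight 44 and stock limits:
- 2×A + 1×B + 2×C: weight 42, value 121
- 2×A + 1×B + 1×D: weight 38, value 119
Best: $121.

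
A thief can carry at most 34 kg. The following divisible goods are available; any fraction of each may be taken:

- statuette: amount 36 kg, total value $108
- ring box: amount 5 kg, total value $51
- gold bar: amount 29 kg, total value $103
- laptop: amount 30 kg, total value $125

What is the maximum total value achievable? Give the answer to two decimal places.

171.83

Take in order of value per unit:
- ring box (51/5 per unit): all 5 → value 51, running total 51.00
- laptop (125/30 per unit): 29 of 30 → value 29×125/30 = 120.8333, running total 171.83
Total 171.83.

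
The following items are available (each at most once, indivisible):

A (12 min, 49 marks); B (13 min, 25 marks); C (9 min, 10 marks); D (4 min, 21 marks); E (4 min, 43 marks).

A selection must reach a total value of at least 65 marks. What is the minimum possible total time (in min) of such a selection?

16

Subsets with value ≥ 65, sorted by total time:
- A+E: time 16, value 92
- A+D: time 16, value 70
Minimum time: 16 min.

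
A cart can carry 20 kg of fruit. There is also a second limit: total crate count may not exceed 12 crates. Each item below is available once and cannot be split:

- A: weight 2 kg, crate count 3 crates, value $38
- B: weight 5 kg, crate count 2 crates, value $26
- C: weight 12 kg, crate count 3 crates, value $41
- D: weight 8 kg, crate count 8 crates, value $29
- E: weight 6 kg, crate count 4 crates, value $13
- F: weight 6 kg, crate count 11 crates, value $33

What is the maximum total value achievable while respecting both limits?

Feasible sets respecting both limits:
- A+B+C: weight 19, crate count 8, value 105
- A+C+E: weight 20, crate count 10, value 92
- A+C: weight 14, crate count 6, value 79
Best: $105.

$105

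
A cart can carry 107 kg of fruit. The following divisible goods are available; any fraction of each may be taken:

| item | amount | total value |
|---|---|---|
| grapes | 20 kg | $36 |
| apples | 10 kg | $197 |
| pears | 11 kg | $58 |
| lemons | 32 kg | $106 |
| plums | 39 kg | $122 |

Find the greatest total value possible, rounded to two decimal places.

Take in order of value per unit:
- apples (197/10 per unit): all 10 → value 197, running total 197.00
- pears (58/11 per unit): all 11 → value 58, running total 255.00
- lemons (106/32 per unit): all 32 → value 106, running total 361.00
- plums (122/39 per unit): all 39 → value 122, running total 483.00
- grapes (36/20 per unit): 15 of 20 → value 15×36/20 = 27.0000, running total 510.00
Total 510.00.

510.00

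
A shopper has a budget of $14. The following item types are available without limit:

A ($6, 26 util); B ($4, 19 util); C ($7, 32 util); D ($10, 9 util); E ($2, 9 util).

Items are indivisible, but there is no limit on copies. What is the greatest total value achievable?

66 util

Best value-per-unit is B at 19/4; filling with it alone gives 3×19 = 57.
Optimal mix: 3×B + 1×E → cost 14, value 66.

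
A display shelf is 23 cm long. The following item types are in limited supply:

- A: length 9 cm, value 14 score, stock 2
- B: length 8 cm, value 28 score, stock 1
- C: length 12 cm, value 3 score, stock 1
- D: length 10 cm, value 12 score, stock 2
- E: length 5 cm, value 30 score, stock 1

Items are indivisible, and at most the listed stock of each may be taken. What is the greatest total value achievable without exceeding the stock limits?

72 score

Top feasible selections:
- 1×A + 1×B + 1×E: length 22, value 72
- 1×B + 1×D + 1×E: length 23, value 70
- 1×B + 1×E: length 13, value 58
- 2×A + 1×E: length 23, value 58
Best: 72 score.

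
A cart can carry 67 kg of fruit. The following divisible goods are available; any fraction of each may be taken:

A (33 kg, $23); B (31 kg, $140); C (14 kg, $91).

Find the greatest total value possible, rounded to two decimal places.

246.33

Take in order of value per unit:
- C (91/14 per unit): all 14 → value 91, running total 91.00
- B (140/31 per unit): all 31 → value 140, running total 231.00
- A (23/33 per unit): 22 of 33 → value 22×23/33 = 15.3333, running total 246.33
Total 246.33.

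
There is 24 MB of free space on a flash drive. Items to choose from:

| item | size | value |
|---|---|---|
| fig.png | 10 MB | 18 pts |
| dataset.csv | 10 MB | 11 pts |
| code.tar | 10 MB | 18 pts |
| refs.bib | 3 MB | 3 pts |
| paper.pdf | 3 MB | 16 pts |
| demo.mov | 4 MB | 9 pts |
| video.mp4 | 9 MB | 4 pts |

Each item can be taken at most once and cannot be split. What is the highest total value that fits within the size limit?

52 pts

This is a 0/1 knapsack; check combinations near the capacity.
- fig.png+code.tar+paper.pdf: size 10+10+3=23, value 18+18+16=52
- fig.png+refs.bib+paper.pdf+demo.mov: size 10+3+3+4=20, value 18+3+16+9=46
- code.tar+refs.bib+paper.pdf+demo.mov: size 10+3+3+4=20, value 18+3+16+9=46
- fig.png+dataset.csv+paper.pdf: size 10+10+3=23, value 18+11+16=45
- dataset.csv+code.tar+paper.pdf: size 10+10+3=23, value 11+18+16=45
Best: 52 pts.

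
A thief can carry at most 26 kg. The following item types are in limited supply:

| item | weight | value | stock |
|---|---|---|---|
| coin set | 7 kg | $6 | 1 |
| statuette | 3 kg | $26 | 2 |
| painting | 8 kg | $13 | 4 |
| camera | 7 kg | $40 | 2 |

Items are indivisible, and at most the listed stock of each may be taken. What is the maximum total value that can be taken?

$132

Best selections within weight 26 and stock limits:
- 2×statuette + 2×camera: weight 20, value 132
- 1×statuette + 1×painting + 2×camera: weight 25, value 119
- 1×coin set + 1×statuette + 2×camera: weight 24, value 112
Best: $132.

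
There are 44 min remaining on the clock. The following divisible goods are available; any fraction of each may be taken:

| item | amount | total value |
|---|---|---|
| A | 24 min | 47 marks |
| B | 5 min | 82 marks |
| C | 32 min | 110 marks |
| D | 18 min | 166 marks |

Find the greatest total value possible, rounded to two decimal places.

Take in order of value per unit:
- B (82/5 per unit): all 5 → value 82, running total 82.00
- D (166/18 per unit): all 18 → value 166, running total 248.00
- C (110/32 per unit): 21 of 32 → value 21×110/32 = 72.1875, running total 320.19
Total 320.19.

320.19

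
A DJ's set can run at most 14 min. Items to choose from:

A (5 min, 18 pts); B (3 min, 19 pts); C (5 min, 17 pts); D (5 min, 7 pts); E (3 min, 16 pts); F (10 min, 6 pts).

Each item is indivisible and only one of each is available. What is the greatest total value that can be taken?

Check high-value combinations within 14 min:
- A+B+C: duration 5+3+5=13, value 18+19+17=54
- A+B+E: duration 5+3+3=11, value 18+19+16=53
- B+C+E: duration 3+5+3=11, value 19+17+16=52
- A+C+E: duration 5+5+3=13, value 18+17+16=51
Best: 54 pts.

54 pts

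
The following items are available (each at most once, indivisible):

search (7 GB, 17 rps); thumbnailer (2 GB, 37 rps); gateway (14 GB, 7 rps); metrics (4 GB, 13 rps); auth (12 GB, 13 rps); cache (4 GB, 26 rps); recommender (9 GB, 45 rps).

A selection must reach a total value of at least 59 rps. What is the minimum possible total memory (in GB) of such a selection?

6

Subsets with value ≥ 59, sorted by total memory:
- thumbnailer+cache: memory 6, value 63
- thumbnailer+metrics+cache: memory 10, value 76
- thumbnailer+recommender: memory 11, value 82
Minimum memory: 6 GB.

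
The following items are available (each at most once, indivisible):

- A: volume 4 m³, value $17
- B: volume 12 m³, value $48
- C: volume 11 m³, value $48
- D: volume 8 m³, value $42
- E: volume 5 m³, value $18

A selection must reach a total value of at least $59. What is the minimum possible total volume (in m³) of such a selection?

12

Subsets with value ≥ 59, sorted by total volume:
- A+D: volume 12, value 59
- D+E: volume 13, value 60
- A+C: volume 15, value 65
- C+E: volume 16, value 66
Minimum volume: 12 m³.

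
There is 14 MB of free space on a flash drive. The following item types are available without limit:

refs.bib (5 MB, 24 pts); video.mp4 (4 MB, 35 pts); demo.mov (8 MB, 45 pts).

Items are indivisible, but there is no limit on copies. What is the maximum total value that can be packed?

Best value-per-unit is video.mp4 at 35/4, and filling with it alone uses size 3×4=12. No mix of the others beats 3×35 = 105.

105 pts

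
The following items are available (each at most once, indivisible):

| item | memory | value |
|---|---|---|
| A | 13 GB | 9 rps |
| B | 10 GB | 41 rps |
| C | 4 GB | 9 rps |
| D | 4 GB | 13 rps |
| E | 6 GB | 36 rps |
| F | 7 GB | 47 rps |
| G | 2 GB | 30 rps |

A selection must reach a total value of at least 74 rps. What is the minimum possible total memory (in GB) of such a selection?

Subsets with value ≥ 74, sorted by total memory:
- F+G: memory 9, value 77
- D+E+G: memory 12, value 79
- C+E+G: memory 12, value 75
- D+F+G: memory 13, value 90
Minimum memory: 9 GB.

9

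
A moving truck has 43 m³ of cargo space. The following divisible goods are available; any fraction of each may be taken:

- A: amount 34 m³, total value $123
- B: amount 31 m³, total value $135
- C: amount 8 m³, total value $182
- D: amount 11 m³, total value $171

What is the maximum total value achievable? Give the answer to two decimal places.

Take in order of value per unit:
- C (182/8 per unit): all 8 → value 182, running total 182.00
- D (171/11 per unit): all 11 → value 171, running total 353.00
- B (135/31 per unit): 24 of 31 → value 24×135/31 = 104.5161, running total 457.52
Total 457.52.

457.52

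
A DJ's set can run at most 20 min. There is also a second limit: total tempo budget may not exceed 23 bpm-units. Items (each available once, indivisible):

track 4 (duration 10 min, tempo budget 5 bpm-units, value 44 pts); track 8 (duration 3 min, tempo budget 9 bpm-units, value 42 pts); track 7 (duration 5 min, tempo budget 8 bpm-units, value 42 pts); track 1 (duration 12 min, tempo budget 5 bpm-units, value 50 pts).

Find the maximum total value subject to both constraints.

Feasible sets respecting both limits:
- track 8+track 7+track 1: duration 20, tempo budget 22, value 134
- track 4+track 8+track 7: duration 18, tempo budget 22, value 128
- track 8+track 1: duration 15, tempo budget 14, value 92
- track 7+track 1: duration 17, tempo budget 13, value 92
Best: 134 pts.

134 pts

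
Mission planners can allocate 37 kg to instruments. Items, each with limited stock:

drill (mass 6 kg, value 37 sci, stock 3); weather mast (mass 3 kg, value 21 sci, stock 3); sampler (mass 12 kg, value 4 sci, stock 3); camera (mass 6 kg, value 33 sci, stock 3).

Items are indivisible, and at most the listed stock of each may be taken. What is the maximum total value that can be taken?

Best selections within mass 37 and stock limits:
- 3×drill + 2×weather mast + 2×camera: mass 36, value 219
- 2×drill + 2×weather mast + 3×camera: mass 36, value 215
- 3×drill + 3×camera: mass 36, value 210
Best: 219 sci.

219 sci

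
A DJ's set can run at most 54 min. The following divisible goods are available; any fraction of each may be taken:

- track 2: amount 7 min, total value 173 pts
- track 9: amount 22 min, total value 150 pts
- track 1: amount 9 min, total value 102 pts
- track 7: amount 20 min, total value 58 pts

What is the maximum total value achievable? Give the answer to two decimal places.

Take in order of value per unit:
- track 2 (173/7 per unit): all 7 → value 173, running total 173.00
- track 1 (102/9 per unit): all 9 → value 102, running total 275.00
- track 9 (150/22 per unit): all 22 → value 150, running total 425.00
- track 7 (58/20 per unit): 16 of 20 → value 16×58/20 = 46.4000, running total 471.40
Total 471.40.

471.40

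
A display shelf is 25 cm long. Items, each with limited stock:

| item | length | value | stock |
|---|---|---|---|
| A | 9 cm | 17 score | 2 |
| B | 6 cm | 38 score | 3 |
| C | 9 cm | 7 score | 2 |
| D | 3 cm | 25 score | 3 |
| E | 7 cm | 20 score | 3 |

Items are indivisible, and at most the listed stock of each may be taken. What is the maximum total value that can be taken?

164 score

Best selections within length 25 and stock limits:
- 3×B + 2×D: length 24, value 164
- 2×B + 3×D: length 21, value 151
- 2×B + 2×D + 1×E: length 25, value 146
- 3×B + 1×D: length 21, value 139
Best: 164 score.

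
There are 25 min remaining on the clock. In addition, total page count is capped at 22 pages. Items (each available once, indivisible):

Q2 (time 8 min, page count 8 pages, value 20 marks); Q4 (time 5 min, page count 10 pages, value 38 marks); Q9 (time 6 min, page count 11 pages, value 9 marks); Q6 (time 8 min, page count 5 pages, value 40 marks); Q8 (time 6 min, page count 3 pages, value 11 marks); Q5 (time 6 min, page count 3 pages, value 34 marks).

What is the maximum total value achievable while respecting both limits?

123 marks

Feasible sets respecting both limits:
- Q4+Q6+Q8+Q5: time 25, page count 21, value 123
- Q4+Q6+Q5: time 19, page count 18, value 112
- Q2+Q6+Q5: time 22, page count 16, value 94
- Q2+Q4+Q5: time 19, page count 21, value 92
Best: 123 marks.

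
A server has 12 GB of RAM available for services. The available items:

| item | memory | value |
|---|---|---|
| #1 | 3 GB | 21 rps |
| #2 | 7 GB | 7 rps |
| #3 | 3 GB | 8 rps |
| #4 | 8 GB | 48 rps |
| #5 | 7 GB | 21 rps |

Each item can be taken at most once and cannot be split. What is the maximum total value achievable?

69 rps

This is a 0/1 knapsack; check combinations near the capacity.
- #1+#4: memory 3+8=11, value 21+48=69
- #3+#4: memory 3+8=11, value 8+48=56
- #4: memory 8, value 48
Best: 69 rps.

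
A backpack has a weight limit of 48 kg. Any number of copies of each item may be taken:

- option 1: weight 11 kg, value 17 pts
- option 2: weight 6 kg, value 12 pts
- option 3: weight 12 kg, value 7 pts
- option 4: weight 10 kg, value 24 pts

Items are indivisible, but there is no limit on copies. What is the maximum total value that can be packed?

108 pts

Best value-per-unit is option 4 at 24/10; filling with it alone gives 4×24 = 96.
Optimal mix: 3×option 2 + 3×option 4 → weight 48, value 108.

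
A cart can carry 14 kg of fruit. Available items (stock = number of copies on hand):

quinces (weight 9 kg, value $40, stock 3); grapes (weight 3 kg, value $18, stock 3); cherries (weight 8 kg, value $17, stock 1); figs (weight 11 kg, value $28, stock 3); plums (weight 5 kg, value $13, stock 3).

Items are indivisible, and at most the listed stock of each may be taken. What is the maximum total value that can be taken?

$67

Best selections within weight 14 and stock limits:
- 3×grapes + 1×plums: weight 14, value 67
- 1×quinces + 1×grapes: weight 12, value 58
- 3×grapes: weight 9, value 54
- 2×grapes + 1×cherries: weight 14, value 53
Best: $67.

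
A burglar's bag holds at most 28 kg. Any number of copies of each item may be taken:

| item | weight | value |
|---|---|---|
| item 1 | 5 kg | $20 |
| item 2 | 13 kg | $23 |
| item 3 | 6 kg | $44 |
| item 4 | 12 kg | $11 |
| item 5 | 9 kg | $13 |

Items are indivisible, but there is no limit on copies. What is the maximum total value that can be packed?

Best value-per-unit is item 3 at 44/6, and filling with it alone uses weight 4×6=24. No mix of the others beats 4×44 = 176.

$176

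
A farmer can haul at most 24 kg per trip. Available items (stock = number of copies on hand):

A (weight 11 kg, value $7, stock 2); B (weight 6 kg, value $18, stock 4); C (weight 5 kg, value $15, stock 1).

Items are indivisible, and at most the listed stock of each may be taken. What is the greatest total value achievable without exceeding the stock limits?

$72

Best selections within weight 24 and stock limits:
- 4×B: weight 24, value 72
- 3×B + 1×C: weight 23, value 69
- 3×B: weight 18, value 54
- 2×B + 1×C: weight 17, value 51
Best: $72.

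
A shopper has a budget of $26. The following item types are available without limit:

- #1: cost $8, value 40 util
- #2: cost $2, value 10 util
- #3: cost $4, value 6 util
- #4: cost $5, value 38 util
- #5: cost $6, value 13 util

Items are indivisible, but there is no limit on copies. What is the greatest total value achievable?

190 util

Best value-per-unit is #4 at 38/5, and filling with it alone uses cost 5×5=25. No mix of the others beats 5×38 = 190.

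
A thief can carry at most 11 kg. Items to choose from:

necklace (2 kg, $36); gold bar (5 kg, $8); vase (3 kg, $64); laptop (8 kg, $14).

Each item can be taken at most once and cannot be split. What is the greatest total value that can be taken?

Check high-value combinations within 11 kg:
- necklace+gold bar+vase: weight 2+5+3=10, value 36+8+64=108
- necklace+vase: weight 2+3=5, value 36+64=100
- vase+laptop: weight 3+8=11, value 64+14=78
Best: $108.

$108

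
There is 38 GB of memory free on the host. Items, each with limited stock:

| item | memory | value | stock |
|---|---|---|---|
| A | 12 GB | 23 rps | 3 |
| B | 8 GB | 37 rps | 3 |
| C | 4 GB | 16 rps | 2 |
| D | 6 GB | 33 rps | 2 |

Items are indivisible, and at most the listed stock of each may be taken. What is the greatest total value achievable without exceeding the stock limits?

177 rps

Best selections within memory 38 and stock limits:
- 3×B + 2×D: memory 36, value 177
- 3×B + 2×C + 1×D: memory 38, value 176
- 2×B + 2×C + 2×D: memory 36, value 172
- 3×B + 1×C + 1×D: memory 34, value 160
Best: 177 rps.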